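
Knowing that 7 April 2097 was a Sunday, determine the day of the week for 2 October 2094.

Count forward from the earlier date (October 2, 2094) to the later (April 7, 2097):
Day-of-year of October 2, 2094: 275.
Day-of-year of April 7, 2097: 97.
2094 has 365 days, so 365 − 275 = 90 days remain in 2094.
Full years: 2095: 365; 2096: 366. Sum = 731.
Total: 90 + 731 + 97 = 918 days.
918 mod 7 = 1, so 1 day before Sunday is Saturday.

Saturday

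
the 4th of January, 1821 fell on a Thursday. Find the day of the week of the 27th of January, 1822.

January 1821: 31 − 4 = 27 days remain.
Then 11 full months totalling 334 days.
January 1–27, 1822: 27 days.
Total: 27 + 334 + 27 = 388 days.
388 mod 7 = 3, so 3 days after Thursday is Sunday.

Sunday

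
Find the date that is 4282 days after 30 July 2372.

20 April 2384

Count 4282 days after July 30, 2372:
Day-of-year of July 30, 2372: 212.
Day-of-year of April 20, 2384: 111.
2372 has 366 days, so 366 − 212 = 154 days remain in 2372.
Full years 2373–2383: 9 common + 2 leap = 9×365 + 2×366 = 4017 days.
Total: 154 + 4017 + 111 = 4282 days.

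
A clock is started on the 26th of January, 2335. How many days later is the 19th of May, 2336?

479

January 26, 2335 → January 26, 2336: 365 days.
January 2336: 31 − 26 = 5 days remain.
Then February 2336 (29), March (31), April (30): 29 + 31 + 30 = 90 days.
May 1–19, 2336: 19 days.
Residual: 114 days.
Total: 479 days.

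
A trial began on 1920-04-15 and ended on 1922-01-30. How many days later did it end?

655

April 15, 1920 → April 15, 1921: 365 days.
April 1921: 30 − 15 = 15 days remain.
Then May (31), June (30), July (31), August (31), September (30), October (31), November (30), December (31): 31 + 30 + 31 + 31 + 30 + 31 + 30 + 31 = 245 days.
January 1–30, 1922: 30 days.
Residual: 290 days.
Total: 655 days.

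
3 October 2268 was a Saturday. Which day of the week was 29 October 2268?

Thursday

Within October 2268: 29 − 3 = 26 days.
26 mod 7 = 5, so 5 days after Saturday is Thursday.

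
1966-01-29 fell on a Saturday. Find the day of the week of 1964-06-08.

Count forward from the earlier date (June 8, 1964) to the later (January 29, 1966):
June 1964: 30 − 8 = 22 days remain.
Then 18 full months totalling 549 days.
January 1–29, 1966: 29 days.
Total: 22 + 549 + 29 = 600 days.
600 mod 7 = 5, so 5 days before Saturday is Monday.

Monday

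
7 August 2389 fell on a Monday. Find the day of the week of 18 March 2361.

Saturday

Count forward from the earlier date (March 18, 2361) to the later (August 7, 2389):
Day-of-year of March 18, 2361: 77.
Day-of-year of August 7, 2389: 219.
2361 has 365 days, so 365 − 77 = 288 days remain in 2361.
Full years 2362–2388: 20 common + 7 leap = 20×365 + 7×366 = 9862 days.
Total: 288 + 9862 + 219 = 10369 days.
10369 mod 7 = 2, so 2 days before Monday is Saturday.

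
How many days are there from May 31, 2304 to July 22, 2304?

May 2304: 31 − 31 = 0 days remain.
Then June (30): 30 days.
July 1–22, 2304: 22 days.
Total: 0 + 30 + 22 = 52 days.

52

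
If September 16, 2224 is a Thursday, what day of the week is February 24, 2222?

Sunday

Count forward from the earlier date (February 24, 2222) to the later (September 16, 2224):
Day-of-year of February 24, 2222: 55.
Day-of-year of September 16, 2224: 260.
2222 has 365 days, so 365 − 55 = 310 days remain in 2222.
Full years: 2223: 365. Sum = 365.
Total: 310 + 365 + 260 = 935 days.
935 mod 7 = 4, so 4 days before Thursday is Sunday.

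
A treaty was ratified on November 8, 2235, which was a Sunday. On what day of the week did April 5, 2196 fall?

Count forward from the earlier date (April 5, 2196) to the later (November 8, 2235):
From April 5, 2196 to April 5, 2235: 39 years, of which 8 contain a Feb 29 — 31×365 + 8×366 = 14243 days.
(2200 is not a leap year (divisible by 100 but not 400).)
April 2235: 30 − 5 = 25 days remain.
Then May (31), June (30), July (31), August (31), September (30), October (31): 31 + 30 + 31 + 31 + 30 + 31 = 184 days.
November 1–8, 2235: 8 days.
Residual: 217 days.
Total: 14460 days.
14460 mod 7 = 5, so 5 days before Sunday is Tuesday.

Tuesday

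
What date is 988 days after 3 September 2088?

19 May 2091

Count 988 days after September 3, 2088:
Day-of-year of September 3, 2088: 247.
Day-of-year of May 19, 2091: 139.
2088 has 366 days, so 366 − 247 = 119 days remain in 2088.
Full years: 2089: 365; 2090: 365. Sum = 730.
Total: 119 + 730 + 139 = 988 days.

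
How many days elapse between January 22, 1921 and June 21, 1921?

January 1921: 31 − 22 = 9 days remain.
Then February 1921 (28), March (31), April (30), May (31): 28 + 31 + 30 + 31 = 120 days.
June 1–21, 1921: 21 days.
Total: 9 + 120 + 21 = 150 days.

150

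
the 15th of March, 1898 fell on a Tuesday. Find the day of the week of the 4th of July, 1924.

Day-of-year of March 15, 1898: 74.
Day-of-year of July 4, 1924: 186.
1898 has 365 days, so 365 − 74 = 291 days remain in 1898.
Full years 1899–1923: 20 common + 5 leap = 20×365 + 5×366 = 9130 days.
Total: 291 + 9130 + 186 = 9607 days.
9607 mod 7 = 3, so 3 days after Tuesday is Friday.

Friday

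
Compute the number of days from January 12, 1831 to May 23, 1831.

January 1831: 31 − 12 = 19 days remain.
Then February 1831 (28), March (31), April (30): 28 + 31 + 30 = 89 days.
May 1–23, 1831: 23 days.
Total: 19 + 89 + 23 = 131 days.

131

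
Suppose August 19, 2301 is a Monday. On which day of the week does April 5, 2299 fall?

Wednesday

Count forward from the earlier date (April 5, 2299) to the later (August 19, 2301):
Day-of-year of April 5, 2299: 95.
Day-of-year of August 19, 2301: 231.
2299 has 365 days, so 365 − 95 = 270 days remain in 2299.
Full years: 2300: 365. Sum = 365.
Total: 270 + 365 + 231 = 866 days.
866 mod 7 = 5, so 5 days before Monday is Wednesday.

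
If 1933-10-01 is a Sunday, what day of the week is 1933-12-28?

Thursday

October 1933: 31 − 1 = 30 days remain.
Then November (30): 30 days.
December 1–28, 1933: 28 days.
Total: 30 + 30 + 28 = 88 days.
88 mod 7 = 4, so 4 days after Sunday is Thursday.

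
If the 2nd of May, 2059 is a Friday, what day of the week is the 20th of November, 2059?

Thursday

May 2059: 31 − 2 = 29 days remain.
Then June (30), July (31), August (31), September (30), October (31): 30 + 31 + 31 + 30 + 31 = 153 days.
November 1–20, 2059: 20 days.
Total: 29 + 153 + 20 = 202 days.
202 mod 7 = 6, so 6 days after Friday is Thursday.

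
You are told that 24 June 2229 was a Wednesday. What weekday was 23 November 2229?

June 2229: 30 − 24 = 6 days remain.
Then July (31), August (31), September (30), October (31): 31 + 31 + 30 + 31 = 123 days.
November 1–23, 2229: 23 days.
Total: 6 + 123 + 23 = 152 days.
152 mod 7 = 5, so 5 days after Wednesday is Monday.

Monday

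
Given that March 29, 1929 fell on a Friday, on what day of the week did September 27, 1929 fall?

Friday

March 1929: 31 − 29 = 2 days remain.
Then April (30), May (31), June (30), July (31), August (31): 30 + 31 + 30 + 31 + 31 = 153 days.
September 1–27, 1929: 27 days.
Total: 2 + 153 + 27 = 182 days.
182 is a multiple of 7, so September 27, 1929 falls on the same weekday: Friday.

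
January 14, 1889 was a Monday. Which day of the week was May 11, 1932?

From January 14, 1889 to January 14, 1932: 43 years, of which 9 contain a Feb 29 — 34×365 + 9×366 = 15704 days.
(1900 is not a leap year (divisible by 100 but not 400).)
January 1932: 31 − 14 = 17 days remain.
Then February 1932 (29), March (31), April (30): 29 + 31 + 30 = 90 days.
May 1–11, 1932: 11 days.
Residual: 118 days.
Total: 15822 days.
15822 mod 7 = 2, so 2 days after Monday is Wednesday.

Wednesday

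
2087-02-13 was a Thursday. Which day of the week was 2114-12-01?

Saturday

From February 13, 2087 to February 13, 2114: 27 years, of which 6 contain a Feb 29 — 21×365 + 6×366 = 9861 days.
(2100 is not a leap year (divisible by 100 but not 400).)
February 2114: 28 − 13 = 15 days remain (2114 is not a leap year, so February has 28 days).
Then 9 full months totalling 275 days.
December 1, 2114: 1 day.
Residual: 291 days.
Total: 10152 days.
10152 mod 7 = 2, so 2 days after Thursday is Saturday.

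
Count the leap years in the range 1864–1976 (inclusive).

28

Years divisible by 4: 1864, 1868, …, 1976 — 29 in all.
Of these, 1900 is divisible by 100 but not 400, so not leap.
Leap years: 29 − 1 = 28.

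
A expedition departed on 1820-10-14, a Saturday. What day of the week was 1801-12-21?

Monday

Count forward from the earlier date (December 21, 1801) to the later (October 14, 1820):
Day-of-year of December 21, 1801: 355.
Day-of-year of October 14, 1820: 288.
1801 has 365 days, so 365 − 355 = 10 days remain in 1801.
Full years 1802–1819: 14 common + 4 leap = 14×365 + 4×366 = 6574 days.
Total: 10 + 6574 + 288 = 6872 days.
6872 mod 7 = 5, so 5 days before Saturday is Monday.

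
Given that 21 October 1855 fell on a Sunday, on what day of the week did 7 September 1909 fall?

Day-of-year of October 21, 1855: 294.
Day-of-year of September 7, 1909: 250.
1855 has 365 days, so 365 − 294 = 71 days remain in 1855.
Full years 1856–1908: 40 common + 13 leap = 40×365 + 13×366 = 19358 days.
Total: 71 + 19358 + 250 = 19679 days.
19679 mod 7 = 2, so 2 days after Sunday is Tuesday.

Tuesday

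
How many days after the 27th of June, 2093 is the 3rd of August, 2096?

1133

Day-of-year of June 27, 2093: 178.
Day-of-year of August 3, 2096: 216.
2093 has 365 days, so 365 − 178 = 187 days remain in 2093.
Full years: 2094: 365; 2095: 365. Sum = 730.
Total: 187 + 730 + 216 = 1133 days.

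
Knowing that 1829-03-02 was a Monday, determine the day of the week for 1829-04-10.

Friday

March 1829: 31 − 2 = 29 days remain.
April 1–10, 1829: 10 days.
Total: 29 + 10 = 39 days.
39 mod 7 = 4, so 4 days after Monday is Friday.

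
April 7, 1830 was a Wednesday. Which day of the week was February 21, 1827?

Wednesday

Count forward from the earlier date (February 21, 1827) to the later (April 7, 1830):
February 21, 1827 → February 21, 1828: 365 days.
February 21, 1828 → February 21, 1829: 366 days (1828 is a leap year).
February 21, 1829 → February 21, 1830: 365 days.
February 1830: 28 − 21 = 7 days remain (1830 is not a leap year, so February has 28 days).
Then March (31): 31 days.
April 1–7, 1830: 7 days.
Residual: 45 days.
Total: 1141 days.
1141 is a multiple of 7, so February 21, 1827 falls on the same weekday: Wednesday.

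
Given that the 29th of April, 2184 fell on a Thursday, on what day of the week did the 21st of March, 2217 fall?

Day-of-year of April 29, 2184: 120.
Day-of-year of March 21, 2217: 80.
2184 has 366 days, so 366 − 120 = 246 days remain in 2184.
Full years 2185–2216: 25 common + 7 leap = 25×365 + 7×366 = 11687 days.
Total: 246 + 11687 + 80 = 12013 days.
12013 mod 7 = 1, so 1 day after Thursday is Friday.

Friday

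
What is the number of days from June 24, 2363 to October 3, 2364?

467

June 24, 2363 → June 24, 2364: 366 days (2364 is a leap year).
June 2364: 30 − 24 = 6 days remain.
Then July (31), August (31), September (30): 31 + 31 + 30 = 92 days.
October 1–3, 2364: 3 days.
Residual: 101 days.
Total: 467 days.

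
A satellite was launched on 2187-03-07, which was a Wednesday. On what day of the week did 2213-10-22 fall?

From March 7, 2187 to March 7, 2213: 26 years, of which 6 contain a Feb 29 — 20×365 + 6×366 = 9496 days.
(2200 is not a leap year (divisible by 100 but not 400).)
March 2213: 31 − 7 = 24 days remain.
Then April (30), May (31), June (30), July (31), August (31), September (30): 30 + 31 + 30 + 31 + 31 + 30 = 183 days.
October 1–22, 2213: 22 days.
Residual: 229 days.
Total: 9725 days.
9725 mod 7 = 2, so 2 days after Wednesday is Friday.

Friday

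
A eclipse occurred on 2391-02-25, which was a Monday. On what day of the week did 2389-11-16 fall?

Count forward from the earlier date (November 16, 2389) to the later (February 25, 2391):
Day-of-year of November 16, 2389: 320.
Day-of-year of February 25, 2391: 56.
2389 has 365 days, so 365 − 320 = 45 days remain in 2389.
Full years: 2390: 365. Sum = 365.
Total: 45 + 365 + 56 = 466 days.
466 mod 7 = 4, so 4 days before Monday is Thursday.

Thursday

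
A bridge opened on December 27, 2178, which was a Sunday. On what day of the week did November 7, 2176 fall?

Thursday

Count forward from the earlier date (November 7, 2176) to the later (December 27, 2178):
November 2176: 30 − 7 = 23 days remain.
Then 24 full months totalling 730 days.
December 1–27, 2178: 27 days.
Total: 23 + 730 + 27 = 780 days.
780 mod 7 = 3, so 3 days before Sunday is Thursday.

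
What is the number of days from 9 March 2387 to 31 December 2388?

663

March 9, 2387 → March 9, 2388: 366 days (2388 is a leap year).
March 2388: 31 − 9 = 22 days remain.
Then April (30), May (31), June (30), July (31), August (31), September (30), October (31), November (30): 30 + 31 + 30 + 31 + 31 + 30 + 31 + 30 = 244 days.
December 1–31, 2388: 31 days.
Residual: 297 days.
Total: 663 days.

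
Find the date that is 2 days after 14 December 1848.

16 December 1848

Count 2 days after December 14, 1848:
Within December 1848: 16 − 14 = 2 days.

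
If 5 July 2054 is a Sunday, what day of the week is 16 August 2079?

Wednesday

Day-of-year of July 5, 2054: 186.
Day-of-year of August 16, 2079: 228.
2054 has 365 days, so 365 − 186 = 179 days remain in 2054.
Full years 2055–2078: 18 common + 6 leap = 18×365 + 6×366 = 8766 days.
Total: 179 + 8766 + 228 = 9173 days.
9173 mod 7 = 3, so 3 days after Sunday is Wednesday.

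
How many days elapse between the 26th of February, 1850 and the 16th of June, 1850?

February 1850: 28 − 26 = 2 days remain (1850 is not a leap year, so February has 28 days).
Then March (31), April (30), May (31): 31 + 30 + 31 = 92 days.
June 1–16, 1850: 16 days.
Total: 2 + 92 + 16 = 110 days.

110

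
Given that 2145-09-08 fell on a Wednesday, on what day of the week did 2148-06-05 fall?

September 8, 2145 → September 8, 2146: 365 days.
September 8, 2146 → September 8, 2147: 365 days.
September 2147: 30 − 8 = 22 days remain.
Then October (31), November (30), December (31), January (31), February 2148 (29), March (31), April (30), May (31): 31 + 30 + 31 + 31 + 29 + 31 + 30 + 31 = 244 days.
June 1–5, 2148: 5 days.
Residual: 271 days.
Total: 1001 days.
1001 is a multiple of 7, so 2148-06-05 falls on the same weekday: Wednesday.

Wednesday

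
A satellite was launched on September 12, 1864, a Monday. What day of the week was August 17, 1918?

Day-of-year of September 12, 1864: 256.
Day-of-year of August 17, 1918: 229.
1864 has 366 days, so 366 − 256 = 110 days remain in 1864.
Full years 1865–1917: 41 common + 12 leap = 41×365 + 12×366 = 19357 days.
Total: 110 + 19357 + 229 = 19696 days.
19696 mod 7 = 5, so 5 days after Monday is Saturday.

Saturday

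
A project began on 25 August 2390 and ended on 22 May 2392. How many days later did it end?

Day-of-year of August 25, 2390: 237.
Day-of-year of May 22, 2392: 143.
2390 has 365 days, so 365 − 237 = 128 days remain in 2390.
Full years: 2391: 365. Sum = 365.
Total: 128 + 365 + 143 = 636 days.

636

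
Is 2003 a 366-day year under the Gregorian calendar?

2003 is not a leap year.

No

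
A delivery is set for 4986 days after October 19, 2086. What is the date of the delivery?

June 14, 2100

Count 4986 days after October 19, 2086:
From October 19, 2086 to October 19, 2099: 13 years, of which 3 contain a Feb 29 — 10×365 + 3×366 = 4748 days.
October 2099: 31 − 19 = 12 days remain.
Then November (30), December (31), January (31), February 2100 (28), March (31), April (30), May (31): 30 + 31 + 31 + 28 + 31 + 30 + 31 = 212 days.
June 1–14, 2100: 14 days.
Residual: 238 days.
Total: 4986 days.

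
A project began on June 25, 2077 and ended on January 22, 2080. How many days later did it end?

June 25, 2077 → June 25, 2078: 365 days.
June 25, 2078 → June 25, 2079: 365 days.
June 2079: 30 − 25 = 5 days remain.
Then July (31), August (31), September (30), October (31), November (30), December (31): 31 + 31 + 30 + 31 + 30 + 31 = 184 days.
January 1–22, 2080: 22 days.
Residual: 211 days.
Total: 941 days.

941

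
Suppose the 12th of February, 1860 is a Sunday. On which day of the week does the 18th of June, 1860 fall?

Monday

February 1860: 29 − 12 = 17 days remain (1860 is a leap year, so February has 29 days).
Then March (31), April (30), May (31): 31 + 30 + 31 = 92 days.
June 1–18, 1860: 18 days.
Total: 17 + 92 + 18 = 127 days.
127 mod 7 = 1, so 1 day after Sunday is Monday.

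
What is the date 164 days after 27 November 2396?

10 May 2397

Count 164 days after November 27, 2396:
November 2396: 30 − 27 = 3 days remain.
Then December (31), January (31), February 2397 (28), March (31), April (30): 31 + 31 + 28 + 31 + 30 = 151 days.
May 1–10, 2397: 10 days.
Residual: 164 days.
Total: 164 days.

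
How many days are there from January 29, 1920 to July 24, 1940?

Day-of-year of January 29, 1920: 29.
Day-of-year of July 24, 1940: 206.
1920 has 366 days, so 366 − 29 = 337 days remain in 1920.
Full years 1921–1939: 15 common + 4 leap = 15×365 + 4×366 = 6939 days.
Total: 337 + 6939 + 206 = 7482 days.

7482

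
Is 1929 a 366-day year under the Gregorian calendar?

No

1929 is not a leap year.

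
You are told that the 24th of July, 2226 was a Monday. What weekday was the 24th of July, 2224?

Count forward from the earlier date (July 24, 2224) to the later (July 24, 2226):
July 24, 2224 → July 24, 2225: 365 days.
July 24, 2225 → July 24, 2226: 365 days.
Total: 730 days.
730 mod 7 = 2, so 2 days before Monday is Saturday.

Saturday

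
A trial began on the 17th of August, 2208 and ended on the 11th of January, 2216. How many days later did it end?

From August 17, 2208 to August 17, 2215: 7 years, of which 1 contains a Feb 29 — 6×365 + 1×366 = 2556 days.
August 2215: 31 − 17 = 14 days remain.
Then September (30), October (31), November (30), December (31): 30 + 31 + 30 + 31 = 122 days.
January 1–11, 2216: 11 days.
Residual: 147 days.
Total: 2703 days.

2703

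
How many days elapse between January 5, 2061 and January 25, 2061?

20

Within January 2061: 25 − 5 = 20 days.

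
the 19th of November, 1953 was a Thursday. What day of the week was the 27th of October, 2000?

Day-of-year of November 19, 1953: 323.
Day-of-year of October 27, 2000: 301.
1953 has 365 days, so 365 − 323 = 42 days remain in 1953.
Full years 1954–1999: 35 common + 11 leap = 35×365 + 11×366 = 16801 days.
Total: 42 + 16801 + 301 = 17144 days.
17144 mod 7 = 1, so 1 day after Thursday is Friday.

Friday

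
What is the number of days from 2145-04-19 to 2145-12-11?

April 2145: 30 − 19 = 11 days remain.
Then May (31), June (30), July (31), August (31), September (30), October (31), November (30): 31 + 30 + 31 + 31 + 30 + 31 + 30 = 214 days.
December 1–11, 2145: 11 days.
Total: 11 + 214 + 11 = 236 days.

236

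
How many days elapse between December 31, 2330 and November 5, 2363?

From December 31, 2330 to December 31, 2362: 32 years, of which 8 contain a Feb 29 — 24×365 + 8×366 = 11688 days.
December 2362: 31 − 31 = 0 days remain.
Then 10 full months totalling 304 days.
November 1–5, 2363: 5 days.
Residual: 309 days.
Total: 11997 days.

11997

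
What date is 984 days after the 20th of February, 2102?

the 31st of October, 2104

Count 984 days after February 20, 2102:
February 20, 2102 → February 20, 2103: 365 days.
February 20, 2103 → February 20, 2104: 365 days.
February 2104: 29 − 20 = 9 days remain (2104 is a leap year, so February has 29 days).
Then March (31), April (30), May (31), June (30), July (31), August (31), September (30): 31 + 30 + 31 + 30 + 31 + 31 + 30 = 214 days.
October 1–31, 2104: 31 days.
Residual: 254 days.
Total: 984 days.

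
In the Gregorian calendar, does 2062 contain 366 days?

2062 is not a leap year.

No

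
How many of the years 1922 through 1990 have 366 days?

17

Years divisible by 4: 1924, 1928, …, 1988 — 17 in all.
No century exceptions apply. Count: 17.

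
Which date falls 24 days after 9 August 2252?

2 September 2252

Count 24 days after August 9, 2252:
August 2252: 31 − 9 = 22 days remain.
September 1–2, 2252: 2 days.
Total: 22 + 2 = 24 days.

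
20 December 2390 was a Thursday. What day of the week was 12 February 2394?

Saturday

December 20, 2390 → December 20, 2391: 365 days.
December 20, 2391 → December 20, 2392: 366 days (2392 is a leap year).
December 20, 2392 → December 20, 2393: 365 days.
December 2393: 31 − 20 = 11 days remain.
Then January (31): 31 days.
February 1–12, 2394: 12 days (2394 is not a leap year).
Residual: 54 days.
Total: 1150 days.
1150 mod 7 = 2, so 2 days after Thursday is Saturday.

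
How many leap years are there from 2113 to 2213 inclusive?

Years divisible by 4: 2116, 2120, …, 2212 — 25 in all.
Of these, 2200 is divisible by 100 but not 400, so not leap.
Leap years: 25 − 1 = 24.

24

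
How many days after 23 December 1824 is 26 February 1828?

1160

Day-of-year of December 23, 1824: 358.
Day-of-year of February 26, 1828: 57.
1824 has 366 days, so 366 − 358 = 8 days remain in 1824.
Full years: 1825: 365; 1826: 365; 1827: 365. Sum = 1095.
Total: 8 + 1095 + 57 = 1160 days.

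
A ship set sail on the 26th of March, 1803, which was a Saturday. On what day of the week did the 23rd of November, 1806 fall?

Sunday

March 26, 1803 → March 26, 1804: 366 days (1804 is a leap year).
March 26, 1804 → March 26, 1805: 365 days.
March 26, 1805 → March 26, 1806: 365 days.
March 1806: 31 − 26 = 5 days remain.
Then April (30), May (31), June (30), July (31), August (31), September (30), October (31): 30 + 31 + 30 + 31 + 31 + 30 + 31 = 214 days.
November 1–23, 1806: 23 days.
Residual: 242 days.
Total: 1338 days.
1338 mod 7 = 1, so 1 day after Saturday is Sunday.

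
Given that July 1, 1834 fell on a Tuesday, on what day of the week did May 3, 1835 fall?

July 1834: 31 − 1 = 30 days remain.
Then 9 full months totalling 273 days.
May 1–3, 1835: 3 days.
Total: 30 + 273 + 3 = 306 days.
306 mod 7 = 5, so 5 days after Tuesday is Sunday.

Sunday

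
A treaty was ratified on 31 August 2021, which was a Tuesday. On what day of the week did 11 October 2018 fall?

Thursday

Count forward from the earlier date (October 11, 2018) to the later (August 31, 2021):
Day-of-year of October 11, 2018: 284.
Day-of-year of August 31, 2021: 243.
2018 has 365 days, so 365 − 284 = 81 days remain in 2018.
Full years: 2019: 365; 2020: 366. Sum = 731.
Total: 81 + 731 + 243 = 1055 days.
1055 mod 7 = 5, so 5 days before Tuesday is Thursday.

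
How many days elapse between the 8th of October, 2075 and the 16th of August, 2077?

678

October 2075: 31 − 8 = 23 days remain.
Then 21 full months totalling 639 days.
August 1–16, 2077: 16 days.
Total: 23 + 639 + 16 = 678 days.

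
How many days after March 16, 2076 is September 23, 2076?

191

March 2076: 31 − 16 = 15 days remain.
Then April (30), May (31), June (30), July (31), August (31): 30 + 31 + 30 + 31 + 31 = 153 days.
September 1–23, 2076: 23 days.
Total: 15 + 153 + 23 = 191 days.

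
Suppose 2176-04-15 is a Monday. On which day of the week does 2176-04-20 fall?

Within April 2176: 20 − 15 = 5 days.
5 mod 7 = 5, so 5 days after Monday is Saturday.

Saturday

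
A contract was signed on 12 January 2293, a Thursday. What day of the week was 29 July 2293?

January 2293: 31 − 12 = 19 days remain.
Then February 2293 (28), March (31), April (30), May (31), June (30): 28 + 31 + 30 + 31 + 30 = 150 days.
July 1–29, 2293: 29 days.
Total: 19 + 150 + 29 = 198 days.
198 mod 7 = 2, so 2 days after Thursday is Saturday.

Saturday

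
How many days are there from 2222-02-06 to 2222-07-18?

February 2222: 28 − 6 = 22 days remain (2222 is not a leap year, so February has 28 days).
Then March (31), April (30), May (31), June (30): 31 + 30 + 31 + 30 = 122 days.
July 1–18, 2222: 18 days.
Total: 22 + 122 + 18 = 162 days.

162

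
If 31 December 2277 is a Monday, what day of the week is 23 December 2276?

Count forward from the earlier date (December 23, 2276) to the later (December 31, 2277):
December 2276: 31 − 23 = 8 days remain.
Then 11 full months totalling 334 days.
December 1–31, 2277: 31 days.
Total: 8 + 334 + 31 = 373 days.
373 mod 7 = 2, so 2 days before Monday is Saturday.

Saturday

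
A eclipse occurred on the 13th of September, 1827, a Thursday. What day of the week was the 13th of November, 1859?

Sunday

From September 13, 1827 to September 13, 1859: 32 years, of which 8 contain a Feb 29 — 24×365 + 8×366 = 11688 days.
September 1859: 30 − 13 = 17 days remain.
Then October (31): 31 days.
November 1–13, 1859: 13 days.
Residual: 61 days.
Total: 11749 days.
11749 mod 7 = 3, so 3 days after Thursday is Sunday.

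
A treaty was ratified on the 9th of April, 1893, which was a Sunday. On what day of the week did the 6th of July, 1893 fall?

April 1893: 30 − 9 = 21 days remain.
Then May (31), June (30): 31 + 30 = 61 days.
July 1–6, 1893: 6 days.
Total: 21 + 61 + 6 = 88 days.
88 mod 7 = 4, so 4 days after Sunday is Thursday.

Thursday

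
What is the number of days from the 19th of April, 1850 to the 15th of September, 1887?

13663

From April 19, 1850 to April 19, 1887: 37 years, of which 9 contain a Feb 29 — 28×365 + 9×366 = 13514 days.
April 1887: 30 − 19 = 11 days remain.
Then May (31), June (30), July (31), August (31): 31 + 30 + 31 + 31 = 123 days.
September 1–15, 1887: 15 days.
Residual: 149 days.
Total: 13663 days.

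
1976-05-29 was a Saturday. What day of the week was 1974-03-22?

Friday

Count forward from the earlier date (March 22, 1974) to the later (May 29, 1976):
Day-of-year of March 22, 1974: 81.
Day-of-year of May 29, 1976: 150.
1974 has 365 days, so 365 − 81 = 284 days remain in 1974.
Full years: 1975: 365. Sum = 365.
Total: 284 + 365 + 150 = 799 days.
799 mod 7 = 1, so 1 day before Saturday is Friday.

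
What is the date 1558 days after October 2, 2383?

January 7, 2388

Count 1558 days after October 2, 2383:
Day-of-year of October 2, 2383: 275.
Day-of-year of January 7, 2388: 7.
2383 has 365 days, so 365 − 275 = 90 days remain in 2383.
Full years: 2384: 366; 2385: 365; 2386: 365; 2387: 365. Sum = 1461.
Total: 90 + 1461 + 7 = 1558 days.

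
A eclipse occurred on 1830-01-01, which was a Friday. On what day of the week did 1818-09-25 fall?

Count forward from the earlier date (September 25, 1818) to the later (January 1, 1830):
Day-of-year of September 25, 1818: 268.
Day-of-year of January 1, 1830: 1.
1818 has 365 days, so 365 − 268 = 97 days remain in 1818.
Full years 1819–1829: 8 common + 3 leap = 8×365 + 3×366 = 4018 days.
Total: 97 + 4018 + 1 = 4116 days.
4116 is a multiple of 7, so 1818-09-25 falls on the same weekday: Friday.

Friday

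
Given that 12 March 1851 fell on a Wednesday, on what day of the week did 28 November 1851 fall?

Friday

March 1851: 31 − 12 = 19 days remain.
Then April (30), May (31), June (30), July (31), August (31), September (30), October (31): 30 + 31 + 30 + 31 + 31 + 30 + 31 = 214 days.
November 1–28, 1851: 28 days.
Total: 19 + 214 + 28 = 261 days.
261 mod 7 = 2, so 2 days after Wednesday is Friday.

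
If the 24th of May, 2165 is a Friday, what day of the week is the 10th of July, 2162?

Saturday

Count forward from the earlier date (July 10, 2162) to the later (May 24, 2165):
July 10, 2162 → July 10, 2163: 365 days.
July 10, 2163 → July 10, 2164: 366 days (2164 is a leap year).
July 2164: 31 − 10 = 21 days remain.
Then 9 full months totalling 273 days.
May 1–24, 2165: 24 days.
Residual: 318 days.
Total: 1049 days.
1049 mod 7 = 6, so 6 days before Friday is Saturday.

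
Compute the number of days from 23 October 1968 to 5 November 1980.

4396

From October 23, 1968 to October 23, 1980: 12 years, of which 3 contain a Feb 29 — 9×365 + 3×366 = 4383 days.
October 1980: 31 − 23 = 8 days remain.
November 1–5, 1980: 5 days.
Residual: 13 days.
Total: 4396 days.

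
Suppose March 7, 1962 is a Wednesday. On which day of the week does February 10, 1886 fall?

Count forward from the earlier date (February 10, 1886) to the later (March 7, 1962):
From February 10, 1886 to February 10, 1962: 76 years, of which 18 contain a Feb 29 — 58×365 + 18×366 = 27758 days.
(1900 is not a leap year (divisible by 100 but not 400).)
February 1962: 28 − 10 = 18 days remain (1962 is not a leap year, so February has 28 days).
March 1–7, 1962: 7 days.
Residual: 25 days.
Total: 27783 days.
27783 is a multiple of 7, so February 10, 1886 falls on the same weekday: Wednesday.

Wednesday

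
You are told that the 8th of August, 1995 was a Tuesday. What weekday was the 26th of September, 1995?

Tuesday

August 1995: 31 − 8 = 23 days remain.
September 1–26, 1995: 26 days.
Total: 23 + 26 = 49 days.
49 is a multiple of 7, so the 26th of September, 1995 falls on the same weekday: Tuesday.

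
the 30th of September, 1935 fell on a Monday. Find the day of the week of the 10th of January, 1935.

Count forward from the earlier date (January 10, 1935) to the later (September 30, 1935):
January 1935: 31 − 10 = 21 days remain.
Then February 1935 (28), March (31), April (30), May (31), June (30), July (31), August (31): 28 + 31 + 30 + 31 + 30 + 31 + 31 = 212 days.
September 1–30, 1935: 30 days.
Total: 21 + 212 + 30 = 263 days.
263 mod 7 = 4, so 4 days before Monday is Thursday.

Thursday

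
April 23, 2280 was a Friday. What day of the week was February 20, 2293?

Monday

Day-of-year of April 23, 2280: 114.
Day-of-year of February 20, 2293: 51.
2280 has 366 days, so 366 − 114 = 252 days remain in 2280.
Full years 2281–2292: 9 common + 3 leap = 9×365 + 3×366 = 4383 days.
Total: 252 + 4383 + 51 = 4686 days.
4686 mod 7 = 3, so 3 days after Friday is Monday.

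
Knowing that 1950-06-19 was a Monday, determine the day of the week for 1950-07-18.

June 1950: 30 − 19 = 11 days remain.
July 1–18, 1950: 18 days.
Total: 11 + 18 = 29 days.
29 mod 7 = 1, so 1 day after Monday is Tuesday.

Tuesday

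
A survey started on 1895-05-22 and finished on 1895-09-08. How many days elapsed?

109

May 1895: 31 − 22 = 9 days remain.
Then June (30), July (31), August (31): 30 + 31 + 31 = 92 days.
September 1–8, 1895: 8 days.
Total: 9 + 92 + 8 = 109 days.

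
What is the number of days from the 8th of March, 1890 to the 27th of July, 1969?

Day-of-year of March 8, 1890: 67.
Day-of-year of July 27, 1969: 208.
1890 has 365 days, so 365 − 67 = 298 days remain in 1890.
Full years 1891–1968: 59 common + 19 leap = 59×365 + 19×366 = 28489 days.
Total: 298 + 28489 + 208 = 28995 days.

28995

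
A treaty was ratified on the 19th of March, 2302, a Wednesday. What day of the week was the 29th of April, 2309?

Day-of-year of March 19, 2302: 78.
Day-of-year of April 29, 2309: 119.
2302 has 365 days, so 365 − 78 = 287 days remain in 2302.
Full years: 2303: 365; 2304: 366; 2305: 365; 2306: 365; 2307: 365; 2308: 366. Sum = 2192.
Total: 287 + 2192 + 119 = 2598 days.
2598 mod 7 = 1, so 1 day after Wednesday is Thursday.

Thursday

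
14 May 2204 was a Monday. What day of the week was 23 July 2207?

Thursday

Day-of-year of May 14, 2204: 135.
Day-of-year of July 23, 2207: 204.
2204 has 366 days, so 366 − 135 = 231 days remain in 2204.
Full years: 2205: 365; 2206: 365. Sum = 730.
Total: 231 + 730 + 204 = 1165 days.
1165 mod 7 = 3, so 3 days after Monday is Thursday.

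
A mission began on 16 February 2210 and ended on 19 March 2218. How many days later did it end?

From February 16, 2210 to February 16, 2218: 8 years, of which 2 contain a Feb 29 — 6×365 + 2×366 = 2922 days.
February 2218: 28 − 16 = 12 days remain (2218 is not a leap year, so February has 28 days).
March 1–19, 2218: 19 days.
Residual: 31 days.
Total: 2953 days.

2953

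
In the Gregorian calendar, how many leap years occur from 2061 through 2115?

12

Years divisible by 4: 2064, 2068, …, 2112 — 13 in all.
Of these, 2100 is divisible by 100 but not 400, so not leap.
Leap years: 13 − 1 = 12.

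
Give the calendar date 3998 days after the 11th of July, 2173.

the 21st of June, 2184

Count 3998 days after July 11, 2173:
From July 11, 2173 to July 11, 2183: 10 years, of which 2 contain a Feb 29 — 8×365 + 2×366 = 3652 days.
July 2183: 31 − 11 = 20 days remain.
Then 10 full months totalling 305 days.
June 1–21, 2184: 21 days.
Residual: 346 days.
Total: 3998 days.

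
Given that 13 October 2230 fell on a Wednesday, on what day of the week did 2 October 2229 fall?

Friday

Count forward from the earlier date (October 2, 2229) to the later (October 13, 2230):
October 2229: 31 − 2 = 29 days remain.
Then 11 full months totalling 334 days.
October 1–13, 2230: 13 days.
Total: 29 + 334 + 13 = 376 days.
376 mod 7 = 5, so 5 days before Wednesday is Friday.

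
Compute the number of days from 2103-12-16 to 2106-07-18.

Day-of-year of December 16, 2103: 350.
Day-of-year of July 18, 2106: 199.
2103 has 365 days, so 365 − 350 = 15 days remain in 2103.
Full years: 2104: 366; 2105: 365. Sum = 731.
Total: 15 + 731 + 199 = 945 days.

945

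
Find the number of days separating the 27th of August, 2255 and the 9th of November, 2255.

74

August 2255: 31 − 27 = 4 days remain.
Then September (30), October (31): 30 + 31 = 61 days.
November 1–9, 2255: 9 days.
Total: 4 + 61 + 9 = 74 days.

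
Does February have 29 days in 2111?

No

2111 is not a leap year.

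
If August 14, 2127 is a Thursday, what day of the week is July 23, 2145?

Friday

From August 14, 2127 to August 14, 2144: 17 years, of which 5 contain a Feb 29 — 12×365 + 5×366 = 6210 days.
August 2144: 31 − 14 = 17 days remain.
Then 10 full months totalling 303 days.
July 1–23, 2145: 23 days.
Residual: 343 days.
Total: 6553 days.
6553 mod 7 = 1, so 1 day after Thursday is Friday.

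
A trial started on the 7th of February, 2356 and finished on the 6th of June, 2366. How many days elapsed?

3772

Day-of-year of February 7, 2356: 38.
Day-of-year of June 6, 2366: 157.
2356 has 366 days, so 366 − 38 = 328 days remain in 2356.
Full years 2357–2365: 7 common + 2 leap = 7×365 + 2×366 = 3287 days.
Total: 328 + 3287 + 157 = 3772 days.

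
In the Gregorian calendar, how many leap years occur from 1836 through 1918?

20

Years divisible by 4: 1836, 1840, …, 1916 — 21 in all.
Of these, 1900 is divisible by 100 but not 400, so not leap.
Leap years: 21 − 1 = 20.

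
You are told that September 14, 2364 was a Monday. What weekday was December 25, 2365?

Saturday

Day-of-year of September 14, 2364: 258.
Day-of-year of December 25, 2365: 359.
2364 has 366 days, so 366 − 258 = 108 days remain in 2364.
Total: 108 + 359 = 467 days.
467 mod 7 = 5, so 5 days after Monday is Saturday.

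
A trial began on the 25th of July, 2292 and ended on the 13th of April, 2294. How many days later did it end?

July 2292: 31 − 25 = 6 days remain.
Then 20 full months totalling 608 days.
April 1–13, 2294: 13 days.
Total: 6 + 608 + 13 = 627 days.

627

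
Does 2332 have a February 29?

2332 is a leap year.

Yes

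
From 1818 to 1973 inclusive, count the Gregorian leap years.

38

Years divisible by 4: 1820, 1824, …, 1972 — 39 in all.
Of these, 1900 is divisible by 100 but not 400, so not leap.
Leap years: 39 − 1 = 38.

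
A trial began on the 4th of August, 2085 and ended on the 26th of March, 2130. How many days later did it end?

Day-of-year of August 4, 2085: 216.
Day-of-year of March 26, 2130: 85.
2085 has 365 days, so 365 − 216 = 149 days remain in 2085.
Full years 2086–2129: 34 common + 10 leap = 34×365 + 10×366 = 16070 days.
Total: 149 + 16070 + 85 = 16304 days.

16304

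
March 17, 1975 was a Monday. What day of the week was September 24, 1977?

Day-of-year of March 17, 1975: 76.
Day-of-year of September 24, 1977: 267.
1975 has 365 days, so 365 − 76 = 289 days remain in 1975.
Full years: 1976: 366. Sum = 366.
Total: 289 + 366 + 267 = 922 days.
922 mod 7 = 5, so 5 days after Monday is Saturday.

Saturday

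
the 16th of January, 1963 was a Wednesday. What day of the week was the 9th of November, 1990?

Friday

From January 16, 1963 to January 16, 1990: 27 years, of which 7 contain a Feb 29 — 20×365 + 7×366 = 9862 days.
January 1990: 31 − 16 = 15 days remain.
Then 9 full months totalling 273 days.
November 1–9, 1990: 9 days.
Residual: 297 days.
Total: 10159 days.
10159 mod 7 = 2, so 2 days after Wednesday is Friday.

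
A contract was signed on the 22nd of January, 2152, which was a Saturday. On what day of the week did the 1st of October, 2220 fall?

Day-of-year of January 22, 2152: 22.
Day-of-year of October 1, 2220: 275.
2152 has 366 days, so 366 − 22 = 344 days remain in 2152.
Full years 2153–2219: 52 common + 15 leap = 52×365 + 15×366 = 24470 days.
Total: 344 + 24470 + 275 = 25089 days.
25089 mod 7 = 1, so 1 day after Saturday is Sunday.

Sunday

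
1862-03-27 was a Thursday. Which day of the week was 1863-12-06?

Day-of-year of March 27, 1862: 86.
Day-of-year of December 6, 1863: 340.
1862 has 365 days, so 365 − 86 = 279 days remain in 1862.
Total: 279 + 340 = 619 days.
619 mod 7 = 3, so 3 days after Thursday is Sunday.

Sunday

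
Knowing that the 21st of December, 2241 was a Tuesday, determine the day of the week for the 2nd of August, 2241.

Monday

Count forward from the earlier date (August 2, 2241) to the later (December 21, 2241):
August 2241: 31 − 2 = 29 days remain.
Then September (30), October (31), November (30): 30 + 31 + 30 = 91 days.
December 1–21, 2241: 21 days.
Total: 29 + 91 + 21 = 141 days.
141 mod 7 = 1, so 1 day before Tuesday is Monday.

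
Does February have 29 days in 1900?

1900 is not a leap year (divisible by 100 but not 400).

No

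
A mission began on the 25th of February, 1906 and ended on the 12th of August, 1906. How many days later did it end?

February 1906: 28 − 25 = 3 days remain (1906 is not a leap year, so February has 28 days).
Then March (31), April (30), May (31), June (30), July (31): 31 + 30 + 31 + 30 + 31 = 153 days.
August 1–12, 1906: 12 days.
Total: 3 + 153 + 12 = 168 days.

168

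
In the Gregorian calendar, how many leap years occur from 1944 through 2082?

Years divisible by 4: 1944, 1948, …, 2080 — 35 in all.
2000 is divisible by 400, so still leap.
No century exceptions apply. Count: 35.

35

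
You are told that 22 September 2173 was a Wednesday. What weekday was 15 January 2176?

Monday

September 22, 2173 → September 22, 2174: 365 days.
September 22, 2174 → September 22, 2175: 365 days.
September 2175: 30 − 22 = 8 days remain.
Then October (31), November (30), December (31): 31 + 30 + 31 = 92 days.
January 1–15, 2176: 15 days.
Residual: 115 days.
Total: 845 days.
845 mod 7 = 5, so 5 days after Wednesday is Monday.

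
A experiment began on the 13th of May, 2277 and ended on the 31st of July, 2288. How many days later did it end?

Day-of-year of May 13, 2277: 133.
Day-of-year of July 31, 2288: 213.
2277 has 365 days, so 365 − 133 = 232 days remain in 2277.
Full years 2278–2287: 8 common + 2 leap = 8×365 + 2×366 = 3652 days.
Total: 232 + 3652 + 213 = 4097 days.

4097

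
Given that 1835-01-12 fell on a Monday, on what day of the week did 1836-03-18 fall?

Friday

January 1835: 31 − 12 = 19 days remain.
Then 13 full months totalling 394 days.
March 1–18, 1836: 18 days.
Total: 19 + 394 + 18 = 431 days.
431 mod 7 = 4, so 4 days after Monday is Friday.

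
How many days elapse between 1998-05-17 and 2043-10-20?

16592

Day-of-year of May 17, 1998: 137.
Day-of-year of October 20, 2043: 293.
1998 has 365 days, so 365 − 137 = 228 days remain in 1998.
Full years 1999–2042: 33 common + 11 leap = 33×365 + 11×366 = 16071 days.
Total: 228 + 16071 + 293 = 16592 days.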